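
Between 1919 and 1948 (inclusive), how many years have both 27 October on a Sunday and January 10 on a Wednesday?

1

Check each year's weekday for 27 October and January 10:
  1919: Mon/Fri  1920: Wed/Sat  1921: Thu/Mon  1922: Fri/Tue  1923: Sat/Wed  1924: Mon/Thu  1925: Tue/Sat  1926: Wed/Sun  1927: Thu/Mon  1928: Sat/Tue  1929: Sun/Thu  1930: Mon/Fri  1931: Tue/Sat  1932: Thu/Sun  1933: Fri/Tue  1934: Sat/Wed  1935: Sun/Thu  1936: Tue/Fri  1937: Wed/Sun  1938: Thu/Mon  1939: Fri/Tue  1940: Sun/Wed ✓  1941: Mon/Fri  1942: Tue/Sat  1943: Wed/Sun  1944: Fri/Mon  1945: Sat/Wed  1946: Sun/Thu  1947: Mon/Fri  1948: Wed/Sat
Both conditions hold in: 1940 — 1.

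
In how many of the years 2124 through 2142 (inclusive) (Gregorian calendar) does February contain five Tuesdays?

February has 28 days (29 in leap years); it has five Tuesdays when Tuesday falls among the first (month-length − 28) days — i.e. when February 1 is Tuesday in a leap year (never in a common year).
February 1 by year: 2124:Tue✓ 2125:Thu 2126:Fri 2127:Sat 2128:Sun 2129:Tue 2130:Wed 2131:Thu 2132:Fri 2133:Sun 2134:Mon 2135:Tue 2136:Wed 2137:Fri 2138:Sat 2139:Sun 2140:Mon 2141:Wed 2142:Thu
Years with five Tuesdays: 2124 → 1.

1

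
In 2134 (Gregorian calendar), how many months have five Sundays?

A month of length L has five Sundays iff its first Sunday is on day ≤ L−28 (so day 1–3 in a 31-day month, 1–2 in a 30-day month, day 1 in a leap February).
Checking each month of 2134: Jan starts Fri (31d) ✓; Feb starts Mon (28d); Mar starts Mon (31d); Apr starts Thu (30d); May starts Sat (31d) ✓; Jun starts Tue (30d); Jul starts Thu (31d); Aug starts Sun (31d) ✓; Sep starts Wed (30d); Oct starts Fri (31d) ✓; Nov starts Mon (30d); Dec starts Wed (31d).
Five-Sunday months: January, May, August, October → 4.

4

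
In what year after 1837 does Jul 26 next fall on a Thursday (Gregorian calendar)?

From one year to the next, a fixed date's weekday advances by 1, or by 2 when a Feb 29 lies between the two dates.
1837: July 26 is Wednesday.
1838: Thursday (+1)
Jul 26 falls on a Thursday in 1838.

1838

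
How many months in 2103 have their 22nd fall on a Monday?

Check the 22nd of each month of 2103: Jan 22: Mon, Feb 22: Thu, Mar 22: Thu, Apr 22: Sun, May 22: Tue, Jun 22: Fri, Jul 22: Sun, Aug 22: Wed, Sep 22: Sat, Oct 22: Mon, Nov 22: Thu, Dec 22: Sat.
Monday occurs in January, October — 2 months.

2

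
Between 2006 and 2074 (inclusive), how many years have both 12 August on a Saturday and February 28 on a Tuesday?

Check each year's weekday for 12 August and February 28:
  2006: Sat/Tue ✓  2007: Sun/Wed  2008: Tue/Thu  2009: Wed/Sat  2010: Thu/Sun  2011: Fri/Mon  2012: Sun/Tue  2013: Mon/Thu  2014: Tue/Fri  2015: Wed/Sat  2016: Fri/Sun  2017: Sat/Tue ✓  2018: Sun/Wed  2019: Mon/Thu  …(41 more)…  2061: Fri/Mon  2062: Sat/Tue ✓  2063: Sun/Wed  2064: Tue/Thu  2065: Wed/Sat  2066: Thu/Sun  2067: Fri/Mon  2068: Sun/Tue  2069: Mon/Thu  2070: Tue/Fri  2071: Wed/Sat  2072: Fri/Sun  2073: Sat/Tue ✓  2074: Sun/Wed
Both conditions hold in: 2006, 2017, 2023, 2034, 2045, 2051, 2062, 2073 — 8.

8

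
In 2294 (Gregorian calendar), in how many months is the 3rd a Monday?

Check the 3rd of each month of 2294: Jan 3: Wed, Feb 3: Sat, Mar 3: Sat, Apr 3: Tue, May 3: Thu, Jun 3: Sun, Jul 3: Tue, Aug 3: Fri, Sep 3: Mon, Oct 3: Wed, Nov 3: Sat, Dec 3: Mon.
Monday occurs in September, December — 2 months.

2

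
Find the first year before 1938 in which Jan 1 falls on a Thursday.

1931

Jan 1 advances by 2 weekdays after a leap year and by 1 after a common year.
1938: Jan 1 is Saturday.
1937: Friday
1936: Wednesday (leap)
1935: Tuesday
1934: Monday
1933: Sunday
1932: Friday (leap)
1931: Thursday
1931 begins on a Thursday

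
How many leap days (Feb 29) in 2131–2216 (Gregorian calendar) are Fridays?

Leap years in 2131–2216: 21 of them.
Feb 29 weekday advances by 5 (mod 7) from one leap year to the next four years later (or differs when a century non-leap intervenes).
Leap-day weekdays: 2132:Fri✓ 2136:Wed 2140:Mon 2144:Sat 2148:Thu 2152:Tue 2156:Sun 2160:Fri✓ 2164:Wed 2168:Mon 2172:Sat 2176:Thu 2180:Tue 2184:Sun 2188:Fri✓ 2192:Wed 2196:Mon 2204:Wed 2208:Mon 2212:Sat 2216:Thu
Friday: 2132, 2160, 2188 → 3.

3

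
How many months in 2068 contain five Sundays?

A month of length L has five Sundays iff its first Sunday is on day ≤ L−28 (so day 1–3 in a 31-day month, 1–2 in a 30-day month, day 1 in a leap February).
Checking each month of 2068: Jan starts Sun (31d) ✓; Feb starts Wed (29d); Mar starts Thu (31d); Apr starts Sun (30d) ✓; May starts Tue (31d); Jun starts Fri (30d); Jul starts Sun (31d) ✓; Aug starts Wed (31d); Sep starts Sat (30d) ✓; Oct starts Mon (31d); Nov starts Thu (30d); Dec starts Sat (31d) ✓.
Five-Sunday months: January, April, July, September, December → 5.

5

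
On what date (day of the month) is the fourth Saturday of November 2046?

24

November 1, 2046 is a Thursday, so the first Saturday is the 3rd.
The fourth Saturday is 3 + 21 = 24.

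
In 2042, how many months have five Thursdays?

4

A month of length L has five Thursdays iff its first Thursday is on day ≤ L−28 (so day 1–3 in a 31-day month, 1–2 in a 30-day month, day 1 in a leap February).
Checking each month of 2042: Jan starts Wed (31d) ✓; Feb starts Sat (28d); Mar starts Sat (31d); Apr starts Tue (30d); May starts Thu (31d) ✓; Jun starts Sun (30d); Jul starts Tue (31d) ✓; Aug starts Fri (31d); Sep starts Mon (30d); Oct starts Wed (31d) ✓; Nov starts Sat (30d); Dec starts Mon (31d).
Five-Thursday months: January, May, July, October → 4.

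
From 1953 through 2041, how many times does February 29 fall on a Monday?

Leap years in 1953–2041: 22 of them.
Feb 29 weekday advances by 5 (mod 7) from one leap year to the next four years later (or differs when a century non-leap intervenes).
Leap-day weekdays: 1956:Wed 1960:Mon✓ 1964:Sat 1968:Thu 1972:Tue 1976:Sun 1980:Fri 1984:Wed 1988:Mon✓ 1992:Sat 1996:Thu 2000:Tue 2004:Sun 2008:Fri 2012:Wed 2016:Mon✓ 2020:Sat 2024:Thu 2028:Tue 2032:Sun 2036:Fri 2040:Wed
Monday: 1960, 1988, 2016 → 3.

3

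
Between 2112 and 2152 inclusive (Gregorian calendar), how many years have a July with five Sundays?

July has 31 days; it has five Sundays when Sunday falls among the first (month-length − 28) days — i.e. when July 1 is one of Sunday/Saturday/Friday.
July 1 by year: 2112:Fri✓ 2113:Sat✓ 2114:Sun✓ 2115:Mon 2116:Wed 2117:Thu 2118:Fri✓ 2119:Sat✓ 2120:Mon 2121:Tue 2122:Wed 2123:Thu 2124:Sat✓ 2125:Sun✓ 2126:Mon …(11 more)… 2138:Tue 2139:Wed 2140:Fri✓ 2141:Sat✓ 2142:Sun✓ 2143:Mon 2144:Wed 2145:Thu 2146:Fri✓ 2147:Sat✓ 2148:Mon 2149:Tue 2150:Wed 2151:Thu 2152:Sat✓
Years with five Sundays: 2112, 2113, 2114, 2118, 2119, 2124, 2125, 2129, 2130, 2131, 2135, 2136, 2140, 2141, 2142, 2146, 2147, 2152 → 18.

18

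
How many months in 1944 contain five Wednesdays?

4

A month of length L has five Wednesdays iff its first Wednesday is on day ≤ L−28 (so day 1–3 in a 31-day month, 1–2 in a 30-day month, day 1 in a leap February).
Checking each month of 1944: Jan starts Sat (31d); Feb starts Tue (29d); Mar starts Wed (31d) ✓; Apr starts Sat (30d); May starts Mon (31d) ✓; Jun starts Thu (30d); Jul starts Sat (31d); Aug starts Tue (31d) ✓; Sep starts Fri (30d); Oct starts Sun (31d); Nov starts Wed (30d) ✓; Dec starts Fri (31d).
Five-Wednesday months: March, May, August, November → 4.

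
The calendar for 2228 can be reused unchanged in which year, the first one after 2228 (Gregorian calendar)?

Two years share a calendar iff Jan 1 falls on the same weekday and both are leap or both are common. 2228: Jan 1 is Tuesday, leap year.
2229: Jan 1 Thursday, common
2230: Jan 1 Friday, common
2231: Jan 1 Saturday, common
2232: Jan 1 Sunday, leap
2233: Jan 1 Tuesday, common
2234: Jan 1 Wednesday, common
2235: Jan 1 Thursday, common
2236: Jan 1 Friday, leap
2237: Jan 1 Sunday, common
2238: Jan 1 Monday, common
2239: Jan 1 Tuesday, common
2240: Jan 1 Wednesday, leap
2241: Jan 1 Friday, common
2242: Jan 1 Saturday, common
2243: Jan 1 Sunday, common
2244: Jan 1 Monday, leap
2245: Jan 1 Wednesday, common
2246: Jan 1 Thursday, common
2247: Jan 1 Friday, common
2248: Jan 1 Saturday, leap
2249: Jan 1 Monday, common
2250: Jan 1 Tuesday, common
2251: Jan 1 Wednesday, common
2252: Jan 1 Thursday, leap
2253: Jan 1 Saturday, common
2254: Jan 1 Sunday, common
2255: Jan 1 Monday, common
2256: Jan 1 Tuesday, leap
2256 matches on both conditions.

2256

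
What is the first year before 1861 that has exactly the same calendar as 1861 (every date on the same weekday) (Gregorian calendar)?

1850

Two years share a calendar iff Jan 1 falls on the same weekday and both are leap or both are common. 1861: Jan 1 is Tuesday, common year.
1860: Jan 1 Sunday, leap
1859: Jan 1 Saturday, common
1858: Jan 1 Friday, common
1857: Jan 1 Thursday, common
1856: Jan 1 Tuesday, leap
1855: Jan 1 Monday, common
1854: Jan 1 Sunday, common
1853: Jan 1 Saturday, common
1852: Jan 1 Thursday, leap
1851: Jan 1 Wednesday, common
1850: Jan 1 Tuesday, common
1850 matches on both conditions.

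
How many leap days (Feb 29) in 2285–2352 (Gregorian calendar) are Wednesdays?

Leap years in 2285–2352: 16 of them.
Feb 29 weekday advances by 5 (mod 7) from one leap year to the next four years later (or differs when a century non-leap intervenes).
Leap-day weekdays: 2288:Wed✓ 2292:Mon 2296:Sat 2304:Mon 2308:Sat 2312:Thu 2316:Tue 2320:Sun 2324:Fri 2328:Wed✓ 2332:Mon 2336:Sat 2340:Thu 2344:Tue 2348:Sun 2352:Fri
Wednesday: 2288, 2328 → 2.

2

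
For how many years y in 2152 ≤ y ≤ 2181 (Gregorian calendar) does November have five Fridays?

November has 30 days; it has five Fridays when Friday falls among the first (month-length − 28) days — i.e. when November 1 is one of Friday/Thursday.
November 1 by year: 2152:Wed 2153:Thu✓ 2154:Fri✓ 2155:Sat 2156:Mon 2157:Tue 2158:Wed 2159:Thu✓ 2160:Sat 2161:Sun 2162:Mon 2163:Tue 2164:Thu✓ 2165:Fri✓ 2166:Sat 2167:Sun 2168:Tue 2169:Wed 2170:Thu✓ 2171:Fri✓ 2172:Sun 2173:Mon 2174:Tue 2175:Wed 2176:Fri✓ 2177:Sat 2178:Sun 2179:Mon 2180:Wed 2181:Thu✓
Years with five Fridays: 2153, 2154, 2159, 2164, 2165, 2170, 2171, 2176, 2181 → 9.

9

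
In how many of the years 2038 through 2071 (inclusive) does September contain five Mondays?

10

September has 30 days; it has five Mondays when Monday falls among the first (month-length − 28) days — i.e. when September 1 is one of Monday/Sunday.
September 1 by year: 2038:Wed 2039:Thu 2040:Sat 2041:Sun✓ 2042:Mon✓ 2043:Tue 2044:Thu 2045:Fri 2046:Sat 2047:Sun✓ 2048:Tue 2049:Wed 2050:Thu 2051:Fri 2052:Sun✓ …(4 more)… 2057:Sat 2058:Sun✓ 2059:Mon✓ 2060:Wed 2061:Thu 2062:Fri 2063:Sat 2064:Mon✓ 2065:Tue 2066:Wed 2067:Thu 2068:Sat 2069:Sun✓ 2070:Mon✓ 2071:Tue
Years with five Mondays: 2041, 2042, 2047, 2052, 2053, 2058, 2059, 2064, 2069, 2070 → 10.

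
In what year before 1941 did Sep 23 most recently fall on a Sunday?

1934

From one year to the next, a fixed date's weekday advances by 1, or by 2 when a Feb 29 lies between the two dates.
1941: September 23 is Tuesday.
1940: Monday (−1)
1939: Saturday (−2)
1938: Friday (−1)
1937: Thursday (−1)
1936: Wednesday (−1)
1935: Monday (−2)
1934: Sunday (−1)
Sep 23 falls on a Sunday in 1934.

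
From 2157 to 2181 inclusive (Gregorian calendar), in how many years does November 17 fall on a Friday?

4

Track November 17's weekday year by year (advancing +1, or +2 across a Feb 29):
  2157: Thu  2158: Fri (+1) ✓  2159: Sat (+1)  2160: Mon (+2)  2161: Tue (+1)
  2162: Wed (+1)  2163: Thu (+1)  2164: Sat (+2)  2165: Sun (+1)  2166: Mon (+1)
  2167: Tue (+1)  2168: Thu (+2)  2169: Fri (+1) ✓  2170: Sat (+1)  2171: Sun (+1)
  2172: Tue (+2)  2173: Wed (+1)  2174: Thu (+1)  2175: Fri (+1) ✓  2176: Sun (+2)
  2177: Mon (+1)  2178: Tue (+1)  2179: Wed (+1)  2180: Fri (+2) ✓  2181: Sat (+1)
Friday years: 2158, 2169, 2175, 2180 — 4 in total.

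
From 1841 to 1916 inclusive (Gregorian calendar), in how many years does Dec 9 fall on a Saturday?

Track Dec 9's weekday year by year (advancing +1, or +2 across a Feb 29):
  1841: Thu  1842: Fri (+1)  1843: Sat (+1) ✓  1844: Mon (+2)  1845: Tue (+1)
  1846: Wed (+1)  1847: Thu (+1)  1848: Sat (+2) ✓  1849: Sun (+1)  1850: Mon (+1)
  1851: Tue (+1)  1852: Thu (+2)  1853: Fri (+1)  1854: Sat (+1) ✓  … (48 more years) …
  1903: Wed (+1)  1904: Fri (+2)  1905: Sat (+1) ✓  1906: Sun (+1)  1907: Mon (+1)
  1908: Wed (+2)  1909: Thu (+1)  1910: Fri (+1)  1911: Sat (+1) ✓  1912: Mon (+2)
  1913: Tue (+1)  1914: Wed (+1)  1915: Thu (+1)  1916: Sat (+2) ✓
Saturday years: 1843, 1848, 1854, 1865, 1871, 1876, 1882, 1893, 1899, 1905, 1911, 1916 — 12 in total.

12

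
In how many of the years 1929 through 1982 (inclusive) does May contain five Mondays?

23

May has 31 days; it has five Mondays when Monday falls among the first (month-length − 28) days — i.e. when May 1 is one of Monday/Sunday/Saturday.
May 1 by year: 1929:Wed 1930:Thu 1931:Fri 1932:Sun✓ 1933:Mon✓ 1934:Tue 1935:Wed 1936:Fri 1937:Sat✓ 1938:Sun✓ 1939:Mon✓ 1940:Wed 1941:Thu 1942:Fri 1943:Sat✓ …(24 more)… 1968:Wed 1969:Thu 1970:Fri 1971:Sat✓ 1972:Mon✓ 1973:Tue 1974:Wed 1975:Thu 1976:Sat✓ 1977:Sun✓ 1978:Mon✓ 1979:Tue 1980:Thu 1981:Fri 1982:Sat✓
Years with five Mondays: 1932, 1933, 1937, 1938, 1939, 1943, 1944, 1948, 1949, 1950, 1954, 1955, 1960, 1961, 1965, 1966, 1967, 1971, 1972, 1976, 1977, 1978, 1982 → 23.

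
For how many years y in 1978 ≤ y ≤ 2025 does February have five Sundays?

1

February has 28 days (29 in leap years); it has five Sundays when Sunday falls among the first (month-length − 28) days — i.e. when February 1 is Sunday in a leap year (never in a common year).
February 1 by year: 1978:Wed 1979:Thu 1980:Fri 1981:Sun 1982:Mon 1983:Tue 1984:Wed 1985:Fri 1986:Sat 1987:Sun 1988:Mon 1989:Wed 1990:Thu 1991:Fri 1992:Sat …(18 more)… 2011:Tue 2012:Wed 2013:Fri 2014:Sat 2015:Sun 2016:Mon 2017:Wed 2018:Thu 2019:Fri 2020:Sat 2021:Mon 2022:Tue 2023:Wed 2024:Thu 2025:Sat
Years with five Sundays: 2004 → 1.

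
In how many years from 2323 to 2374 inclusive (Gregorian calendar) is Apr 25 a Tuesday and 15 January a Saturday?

2

Check each year's weekday for Apr 25 and 15 January:
  2323: Wed/Mon  2324: Fri/Tue  2325: Sat/Thu  2326: Sun/Fri  2327: Mon/Sat  2328: Wed/Sun  2329: Thu/Tue  2330: Fri/Wed  2331: Sat/Thu  2332: Mon/Fri  2333: Tue/Sun  2334: Wed/Mon  2335: Thu/Tue  2336: Sat/Wed  …(24 more)…  2361: Tue/Sun  2362: Wed/Mon  2363: Thu/Tue  2364: Sat/Wed  2365: Sun/Fri  2366: Mon/Sat  2367: Tue/Sun  2368: Thu/Mon  2369: Fri/Wed  2370: Sat/Thu  2371: Sun/Fri  2372: Tue/Sat ✓  2373: Wed/Mon  2374: Thu/Tue
Both conditions hold in: 2344, 2372 — 2.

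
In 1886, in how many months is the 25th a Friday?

Check the 25th of each month of 1886: Jan 25: Mon, Feb 25: Thu, Mar 25: Thu, Apr 25: Sun, May 25: Tue, Jun 25: Fri, Jul 25: Sun, Aug 25: Wed, Sep 25: Sat, Oct 25: Mon, Nov 25: Thu, Dec 25: Sat.
Friday occurs in June — 1 month.

1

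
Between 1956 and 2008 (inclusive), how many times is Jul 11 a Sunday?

Track Jul 11's weekday year by year (advancing +1, or +2 across a Feb 29):
  1956: Wed  1957: Thu (+1)  1958: Fri (+1)  1959: Sat (+1)  1960: Mon (+2)
  1961: Tue (+1)  1962: Wed (+1)  1963: Thu (+1)  1964: Sat (+2)  1965: Sun (+1) ✓
  1966: Mon (+1)  1967: Tue (+1)  1968: Thu (+2)  1969: Fri (+1)  … (25 more years) …
  1995: Tue (+1)  1996: Thu (+2)  1997: Fri (+1)  1998: Sat (+1)  1999: Sun (+1) ✓
  2000: Tue (+2)  2001: Wed (+1)  2002: Thu (+1)  2003: Fri (+1)  2004: Sun (+2) ✓
  2005: Mon (+1)  2006: Tue (+1)  2007: Wed (+1)  2008: Fri (+2)
Sunday years: 1965, 1971, 1976, 1982, 1993, 1999, 2004 — 7 in total.

7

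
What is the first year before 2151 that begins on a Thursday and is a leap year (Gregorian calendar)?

2128

Jan 1 advances by 2 weekdays after a leap year and by 1 after a common year.
2151: Jan 1 is Friday.
2150: Thursday
2149: Wednesday
2148: Monday (leap)
2147: Sunday
2146: Saturday
2145: Friday
2144: Wednesday (leap)
2143: Tuesday
2142: Monday
2141: Sunday
2140: Friday (leap)
2139: Thursday
2138: Wednesday
2137: Tuesday
2136: Sunday (leap)
2135: Saturday
2134: Friday
2133: Thursday
2132: Tuesday (leap)
2131: Monday
2130: Sunday
2129: Saturday
2128: Thursday (leap)
2128 begins on a Thursday and is a leap year.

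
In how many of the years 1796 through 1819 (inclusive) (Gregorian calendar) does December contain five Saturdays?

10

December has 31 days; it has five Saturdays when Saturday falls among the first (month-length − 28) days — i.e. when December 1 is one of Saturday/Friday/Thursday.
December 1 by year: 1796:Thu✓ 1797:Fri✓ 1798:Sat✓ 1799:Sun 1800:Mon 1801:Tue 1802:Wed 1803:Thu✓ 1804:Sat✓ 1805:Sun 1806:Mon 1807:Tue 1808:Thu✓ 1809:Fri✓ 1810:Sat✓ 1811:Sun 1812:Tue 1813:Wed 1814:Thu✓ 1815:Fri✓ 1816:Sun 1817:Mon 1818:Tue 1819:Wed
Years with five Saturdays: 1796, 1797, 1798, 1803, 1804, 1808, 1809, 1810, 1814, 1815 → 10.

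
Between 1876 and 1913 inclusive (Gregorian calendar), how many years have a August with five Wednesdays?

August has 31 days; it has five Wednesdays when Wednesday falls among the first (month-length − 28) days — i.e. when August 1 is one of Wednesday/Tuesday/Monday.
August 1 by year: 1876:Tue✓ 1877:Wed✓ 1878:Thu 1879:Fri 1880:Sun 1881:Mon✓ 1882:Tue✓ 1883:Wed✓ 1884:Fri 1885:Sat 1886:Sun 1887:Mon✓ 1888:Wed✓ 1889:Thu 1890:Fri …(8 more)… 1899:Tue✓ 1900:Wed✓ 1901:Thu 1902:Fri 1903:Sat 1904:Mon✓ 1905:Tue✓ 1906:Wed✓ 1907:Thu 1908:Sat 1909:Sun 1910:Mon✓ 1911:Tue✓ 1912:Thu 1913:Fri
Years with five Wednesdays: 1876, 1877, 1881, 1882, 1883, 1887, 1888, 1892, 1893, 1894, 1898, 1899, 1900, 1904, 1905, 1906, 1910, 1911 → 18.

18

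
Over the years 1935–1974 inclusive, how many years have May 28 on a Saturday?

5

Track May 28's weekday year by year (advancing +1, or +2 across a Feb 29):
  1935: Tue  1936: Thu (+2)  1937: Fri (+1)  1938: Sat (+1) ✓  1939: Sun (+1)
  1940: Tue (+2)  1941: Wed (+1)  1942: Thu (+1)  1943: Fri (+1)  1944: Sun (+2)
  1945: Mon (+1)  1946: Tue (+1)  1947: Wed (+1)  1948: Fri (+2)  … (12 more years) …
  1961: Sun (+1)  1962: Mon (+1)  1963: Tue (+1)  1964: Thu (+2)  1965: Fri (+1)
  1966: Sat (+1) ✓  1967: Sun (+1)  1968: Tue (+2)  1969: Wed (+1)  1970: Thu (+1)
  1971: Fri (+1)  1972: Sun (+2)  1973: Mon (+1)  1974: Tue (+1)
Saturday years: 1938, 1949, 1955, 1960, 1966 — 5 in total.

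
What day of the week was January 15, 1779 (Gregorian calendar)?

Friday

January 1, 1779 is a Friday.
January 15 is day 15 of the year, i.e. 14 days after Jan 1.
14 mod 7 = 0, so advance 0 weekdays from Friday: Friday.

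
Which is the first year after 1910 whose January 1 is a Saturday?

Jan 1 advances by 2 weekdays after a leap year and by 1 after a common year.
1910: Jan 1 is Saturday.
1911: Sunday
1912: Monday (leap)
1913: Wednesday
1914: Thursday
1915: Friday
1916: Saturday (leap)
1916 begins on a Saturday

1916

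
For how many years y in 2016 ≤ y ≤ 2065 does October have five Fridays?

21

October has 31 days; it has five Fridays when Friday falls among the first (month-length − 28) days — i.e. when October 1 is one of Friday/Thursday/Wednesday.
October 1 by year: 2016:Sat 2017:Sun 2018:Mon 2019:Tue 2020:Thu✓ 2021:Fri✓ 2022:Sat 2023:Sun 2024:Tue 2025:Wed✓ 2026:Thu✓ 2027:Fri✓ 2028:Sun 2029:Mon 2030:Tue …(20 more)… 2051:Sun 2052:Tue 2053:Wed✓ 2054:Thu✓ 2055:Fri✓ 2056:Sun 2057:Mon 2058:Tue 2059:Wed✓ 2060:Fri✓ 2061:Sat 2062:Sun 2063:Mon 2064:Wed✓ 2065:Thu✓
Years with five Fridays: 2020, 2021, 2025, 2026, 2027, 2031, 2032, 2036, 2037, 2038, 2042, 2043, 2048, 2049, 2053, 2054, 2055, 2059, 2060, 2064, 2065 → 21.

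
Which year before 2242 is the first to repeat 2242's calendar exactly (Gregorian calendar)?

2231

Two years share a calendar iff Jan 1 falls on the same weekday and both are leap or both are common. 2242: Jan 1 is Saturday, common year.
2241: Jan 1 Friday, common
2240: Jan 1 Wednesday, leap
2239: Jan 1 Tuesday, common
2238: Jan 1 Monday, common
2237: Jan 1 Sunday, common
2236: Jan 1 Friday, leap
2235: Jan 1 Thursday, common
2234: Jan 1 Wednesday, common
2233: Jan 1 Tuesday, common
2232: Jan 1 Sunday, leap
2231: Jan 1 Saturday, common
2231 matches on both conditions.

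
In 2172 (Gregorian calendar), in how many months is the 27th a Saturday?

Check the 27th of each month of 2172: Jan 27: Mon, Feb 27: Thu, Mar 27: Fri, Apr 27: Mon, May 27: Wed, Jun 27: Sat, Jul 27: Mon, Aug 27: Thu, Sep 27: Sun, Oct 27: Tue, Nov 27: Fri, Dec 27: Sun.
Saturday occurs in June — 1 month.

1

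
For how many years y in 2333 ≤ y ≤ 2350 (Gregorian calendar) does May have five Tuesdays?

May has 31 days; it has five Tuesdays when Tuesday falls among the first (month-length − 28) days — i.e. when May 1 is one of Tuesday/Monday/Sunday.
May 1 by year: 2333:Mon✓ 2334:Tue✓ 2335:Wed 2336:Fri 2337:Sat 2338:Sun✓ 2339:Mon✓ 2340:Wed 2341:Thu 2342:Fri 2343:Sat 2344:Mon✓ 2345:Tue✓ 2346:Wed 2347:Thu 2348:Sat 2349:Sun✓ 2350:Mon✓
Years with five Tuesdays: 2333, 2334, 2338, 2339, 2344, 2345, 2349, 2350 → 8.

8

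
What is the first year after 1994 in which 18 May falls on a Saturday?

From one year to the next, a fixed date's weekday advances by 1, or by 2 when a Feb 29 lies between the two dates.
1994: May 18 is Wednesday.
1995: Thursday (+1)
1996: Saturday (+2)
18 May falls on a Saturday in 1996.

1996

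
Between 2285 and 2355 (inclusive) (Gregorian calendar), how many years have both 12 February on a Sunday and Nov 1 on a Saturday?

Check each year's weekday for 12 February and Nov 1:
  2285: Thu/Sun  2286: Fri/Mon  2287: Sat/Tue  2288: Sun/Thu  2289: Tue/Fri  2290: Wed/Sat  2291: Thu/Sun  2292: Fri/Tue  2293: Sun/Wed  2294: Mon/Thu  2295: Tue/Fri  2296: Wed/Sun  2297: Fri/Mon  2298: Sat/Tue  …(43 more)…  2342: Thu/Sun  2343: Fri/Mon  2344: Sat/Wed  2345: Mon/Thu  2346: Tue/Fri  2347: Wed/Sat  2348: Thu/Mon  2349: Sat/Tue  2350: Sun/Wed  2351: Mon/Thu  2352: Tue/Sat  2353: Thu/Sun  2354: Fri/Mon  2355: Sat/Tue
Both conditions hold in: no year — 0.

0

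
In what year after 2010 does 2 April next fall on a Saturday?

2011

From one year to the next, a fixed date's weekday advances by 1, or by 2 when a Feb 29 lies between the two dates.
2010: April 2 is Friday.
2011: Saturday (+1)
2 April falls on a Saturday in 2011.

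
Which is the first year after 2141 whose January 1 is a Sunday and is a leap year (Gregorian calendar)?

Jan 1 advances by 2 weekdays after a leap year and by 1 after a common year.
2141: Jan 1 is Sunday.
2142: Monday
2143: Tuesday
2144: Wednesday (leap)
2145: Friday
2146: Saturday
2147: Sunday
2148: Monday (leap)
2149: Wednesday
2150: Thursday
2151: Friday
2152: Saturday (leap)
2153: Monday
2154: Tuesday
2155: Wednesday
2156: Thursday (leap)
2157: Saturday
2158: Sunday
2159: Monday
2160: Tuesday (leap)
2161: Thursday
2162: Friday
2163: Saturday
2164: Sunday (leap)
2164 begins on a Sunday and is a leap year.

2164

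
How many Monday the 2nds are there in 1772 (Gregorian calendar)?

2

Check the 2nd of each month of 1772: Jan 2: Thu, Feb 2: Sun, Mar 2: Mon, Apr 2: Thu, May 2: Sat, Jun 2: Tue, Jul 2: Thu, Aug 2: Sun, Sep 2: Wed, Oct 2: Fri, Nov 2: Mon, Dec 2: Wed.
Monday occurs in March, November — 2 months.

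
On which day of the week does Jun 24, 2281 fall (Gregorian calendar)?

January 1, 2281 is a Saturday.
June 24 is day 175 of the year, i.e. 174 days after Jan 1.
174 mod 7 = 6, so advance 6 weekdays from Saturday: Friday.

Friday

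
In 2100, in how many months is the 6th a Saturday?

Check the 6th of each month of 2100: Jan 6: Wed, Feb 6: Sat, Mar 6: Sat, Apr 6: Tue, May 6: Thu, Jun 6: Sun, Jul 6: Tue, Aug 6: Fri, Sep 6: Mon, Oct 6: Wed, Nov 6: Sat, Dec 6: Mon.
Saturday occurs in February, March, November — 3 months.

3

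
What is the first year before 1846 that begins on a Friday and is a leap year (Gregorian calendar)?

Jan 1 advances by 2 weekdays after a leap year and by 1 after a common year.
1846: Jan 1 is Thursday.
1845: Wednesday
1844: Monday (leap)
1843: Sunday
1842: Saturday
1841: Friday
1840: Wednesday (leap)
1839: Tuesday
1838: Monday
1837: Sunday
1836: Friday (leap)
1836 begins on a Friday and is a leap year.

1836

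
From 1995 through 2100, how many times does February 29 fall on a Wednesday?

4

Leap years in 1995–2100: 26 of them.
Feb 29 weekday advances by 5 (mod 7) from one leap year to the next four years later (or differs when a century non-leap intervenes).
Leap-day weekdays: 1996:Thu 2000:Tue 2004:Sun 2008:Fri 2012:Wed✓ 2016:Mon 2020:Sat 2024:Thu 2028:Tue 2032:Sun 2036:Fri 2040:Wed✓ 2044:Mon 2048:Sat 2052:Thu 2056:Tue 2060:Sun 2064:Fri 2068:Wed✓ 2072:Mon 2076:Sat 2080:Thu 2084:Tue 2088:Sun 2092:Fri 2096:Wed✓
Wednesday: 2012, 2040, 2068, 2096 → 4.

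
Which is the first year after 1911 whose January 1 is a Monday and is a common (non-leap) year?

Jan 1 advances by 2 weekdays after a leap year and by 1 after a common year.
1911: Jan 1 is Sunday.
1912: Monday (leap)
1913: Wednesday
1914: Thursday
1915: Friday
1916: Saturday (leap)
1917: Monday
1917 begins on a Monday and is a common year.

1917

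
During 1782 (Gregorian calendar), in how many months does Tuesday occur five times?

A month of length L has five Tuesdays iff its first Tuesday is on day ≤ L−28 (so day 1–3 in a 31-day month, 1–2 in a 30-day month, day 1 in a leap February).
Checking each month of 1782: Jan starts Tue (31d) ✓; Feb starts Fri (28d); Mar starts Fri (31d); Apr starts Mon (30d) ✓; May starts Wed (31d); Jun starts Sat (30d); Jul starts Mon (31d) ✓; Aug starts Thu (31d); Sep starts Sun (30d); Oct starts Tue (31d) ✓; Nov starts Fri (30d); Dec starts Sun (31d) ✓.
Five-Tuesday months: January, April, July, October, December → 5.

5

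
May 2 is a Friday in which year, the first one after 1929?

From one year to the next, a fixed date's weekday advances by 1, or by 2 when a Feb 29 lies between the two dates.
1929: May 2 is Thursday.
1930: Friday (+1)
May 2 falls on a Friday in 1930.

1930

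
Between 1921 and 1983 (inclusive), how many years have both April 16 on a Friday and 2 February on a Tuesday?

Check each year's weekday for April 16 and 2 February:
  1921: Sat/Wed  1922: Sun/Thu  1923: Mon/Fri  1924: Wed/Sat  1925: Thu/Mon  1926: Fri/Tue ✓  1927: Sat/Wed  1928: Mon/Thu  1929: Tue/Sat  1930: Wed/Sun  1931: Thu/Mon  1932: Sat/Tue  1933: Sun/Thu  1934: Mon/Fri  …(35 more)…  1970: Thu/Mon  1971: Fri/Tue ✓  1972: Sun/Wed  1973: Mon/Fri  1974: Tue/Sat  1975: Wed/Sun  1976: Fri/Mon  1977: Sat/Wed  1978: Sun/Thu  1979: Mon/Fri  1980: Wed/Sat  1981: Thu/Mon  1982: Fri/Tue ✓  1983: Sat/Wed
Both conditions hold in: 1926, 1937, 1943, 1954, 1965, 1971, 1982 — 7.

7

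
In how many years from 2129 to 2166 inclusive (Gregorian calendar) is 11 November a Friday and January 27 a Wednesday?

Check each year's weekday for 11 November and January 27:
  2129: Fri/Thu  2130: Sat/Fri  2131: Sun/Sat  2132: Tue/Sun  2133: Wed/Tue  2134: Thu/Wed  2135: Fri/Thu  2136: Sun/Fri  2137: Mon/Sun  2138: Tue/Mon  2139: Wed/Tue  2140: Fri/Wed ✓  2141: Sat/Fri  2142: Sun/Sat  …(10 more)…  2153: Sun/Sat  2154: Mon/Sun  2155: Tue/Mon  2156: Thu/Tue  2157: Fri/Thu  2158: Sat/Fri  2159: Sun/Sat  2160: Tue/Sun  2161: Wed/Tue  2162: Thu/Wed  2163: Fri/Thu  2164: Sun/Fri  2165: Mon/Sun  2166: Tue/Mon
Both conditions hold in: 2140 — 1.

1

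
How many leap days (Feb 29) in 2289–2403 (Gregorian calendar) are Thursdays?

4

Leap years in 2289–2403: 27 of them.
Feb 29 weekday advances by 5 (mod 7) from one leap year to the next four years later (or differs when a century non-leap intervenes).
Leap-day weekdays: 2292:Mon 2296:Sat 2304:Mon 2308:Sat 2312:Thu✓ 2316:Tue 2320:Sun 2324:Fri 2328:Wed 2332:Mon 2336:Sat 2340:Thu✓ 2344:Tue 2348:Sun 2352:Fri 2356:Wed 2360:Mon 2364:Sat 2368:Thu✓ 2372:Tue 2376:Sun 2380:Fri 2384:Wed 2388:Mon 2392:Sat 2396:Thu✓ 2400:Tue
Thursday: 2312, 2340, 2368, 2396 → 4.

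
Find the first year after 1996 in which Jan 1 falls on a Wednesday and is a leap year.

2020

Jan 1 advances by 2 weekdays after a leap year and by 1 after a common year.
1996: Jan 1 is Monday (leap).
1997: Wednesday
1998: Thursday
1999: Friday
2000: Saturday (leap)
2001: Monday
2002: Tuesday
2003: Wednesday
2004: Thursday (leap)
2005: Saturday
2006: Sunday
2007: Monday
2008: Tuesday (leap)
2009: Thursday
2010: Friday
2011: Saturday
2012: Sunday (leap)
2013: Tuesday
2014: Wednesday
2015: Thursday
2016: Friday (leap)
2017: Sunday
2018: Monday
2019: Tuesday
2020: Wednesday (leap)
2020 begins on a Wednesday and is a leap year.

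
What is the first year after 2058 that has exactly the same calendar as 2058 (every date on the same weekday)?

2069

Two years share a calendar iff Jan 1 falls on the same weekday and both are leap or both are common. 2058: Jan 1 is Tuesday, common year.
2059: Jan 1 Wednesday, common
2060: Jan 1 Thursday, leap
2061: Jan 1 Saturday, common
2062: Jan 1 Sunday, common
2063: Jan 1 Monday, common
2064: Jan 1 Tuesday, leap
2065: Jan 1 Thursday, common
2066: Jan 1 Friday, common
2067: Jan 1 Saturday, common
2068: Jan 1 Sunday, leap
2069: Jan 1 Tuesday, common
2069 matches on both conditions.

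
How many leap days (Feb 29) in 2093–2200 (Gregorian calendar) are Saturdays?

Leap years in 2093–2200: 25 of them.
Feb 29 weekday advances by 5 (mod 7) from one leap year to the next four years later (or differs when a century non-leap intervenes).
Leap-day weekdays: 2096:Wed 2104:Fri 2108:Wed 2112:Mon 2116:Sat✓ 2120:Thu 2124:Tue 2128:Sun 2132:Fri 2136:Wed 2140:Mon 2144:Sat✓ 2148:Thu 2152:Tue 2156:Sun 2160:Fri 2164:Wed 2168:Mon 2172:Sat✓ 2176:Thu 2180:Tue 2184:Sun 2188:Fri 2192:Wed 2196:Mon
Saturday: 2116, 2144, 2172 → 3.

3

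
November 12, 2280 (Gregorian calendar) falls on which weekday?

Friday

January 1, 2280 is a Thursday.
November 12 is day 317 of the year, i.e. 316 days after Jan 1.
316 mod 7 = 1, so advance 1 weekday from Thursday: Friday.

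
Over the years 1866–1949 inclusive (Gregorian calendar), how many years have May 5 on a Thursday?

Track May 5's weekday year by year (advancing +1, or +2 across a Feb 29):
  1866: Sat  1867: Sun (+1)  1868: Tue (+2)  1869: Wed (+1)  1870: Thu (+1) ✓
  1871: Fri (+1)  1872: Sun (+2)  1873: Mon (+1)  1874: Tue (+1)  1875: Wed (+1)
  1876: Fri (+2)  1877: Sat (+1)  1878: Sun (+1)  1879: Mon (+1)  … (56 more years) …
  1936: Tue (+2)  1937: Wed (+1)  1938: Thu (+1) ✓  1939: Fri (+1)  1940: Sun (+2)
  1941: Mon (+1)  1942: Tue (+1)  1943: Wed (+1)  1944: Fri (+2)  1945: Sat (+1)
  1946: Sun (+1)  1947: Mon (+1)  1948: Wed (+2)  1949: Thu (+1) ✓
Thursday years: 1870, 1881, 1887, 1892, 1898, 1904, 1910, 1921, 1927, 1932, 1938, 1949 — 12 in total.

12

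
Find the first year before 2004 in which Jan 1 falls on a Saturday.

Jan 1 advances by 2 weekdays after a leap year and by 1 after a common year.
2004: Jan 1 is Thursday (leap).
2003: Wednesday
2002: Tuesday
2001: Monday
2000: Saturday (leap)
2000 begins on a Saturday

2000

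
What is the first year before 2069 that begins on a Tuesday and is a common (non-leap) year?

2058

Jan 1 advances by 2 weekdays after a leap year and by 1 after a common year.
2069: Jan 1 is Tuesday.
2068: Sunday (leap)
2067: Saturday
2066: Friday
2065: Thursday
2064: Tuesday (leap)
2063: Monday
2062: Sunday
2061: Saturday
2060: Thursday (leap)
2059: Wednesday
2058: Tuesday
2058 begins on a Tuesday and is a common year.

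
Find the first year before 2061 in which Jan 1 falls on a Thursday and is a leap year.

Jan 1 advances by 2 weekdays after a leap year and by 1 after a common year.
2061: Jan 1 is Saturday.
2060: Thursday (leap)
2060 begins on a Thursday and is a leap year.

2060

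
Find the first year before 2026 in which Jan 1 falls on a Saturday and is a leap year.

Jan 1 advances by 2 weekdays after a leap year and by 1 after a common year.
2026: Jan 1 is Thursday.
2025: Wednesday
2024: Monday (leap)
2023: Sunday
2022: Saturday
2021: Friday
2020: Wednesday (leap)
2019: Tuesday
2018: Monday
2017: Sunday
2016: Friday (leap)
2015: Thursday
2014: Wednesday
2013: Tuesday
2012: Sunday (leap)
2011: Saturday
2010: Friday
2009: Thursday
2008: Tuesday (leap)
2007: Monday
2006: Sunday
2005: Saturday
2004: Thursday (leap)
2003: Wednesday
2002: Tuesday
2001: Monday
2000: Saturday (leap)
2000 begins on a Saturday and is a leap year.

2000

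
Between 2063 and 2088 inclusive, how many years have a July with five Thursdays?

12

July has 31 days; it has five Thursdays when Thursday falls among the first (month-length − 28) days — i.e. when July 1 is one of Thursday/Wednesday/Tuesday.
July 1 by year: 2063:Sun 2064:Tue✓ 2065:Wed✓ 2066:Thu✓ 2067:Fri 2068:Sun 2069:Mon 2070:Tue✓ 2071:Wed✓ 2072:Fri 2073:Sat 2074:Sun 2075:Mon 2076:Wed✓ 2077:Thu✓ 2078:Fri 2079:Sat 2080:Mon 2081:Tue✓ 2082:Wed✓ 2083:Thu✓ 2084:Sat 2085:Sun 2086:Mon 2087:Tue✓ 2088:Thu✓
Years with five Thursdays: 2064, 2065, 2066, 2070, 2071, 2076, 2077, 2081, 2082, 2083, 2087, 2088 → 12.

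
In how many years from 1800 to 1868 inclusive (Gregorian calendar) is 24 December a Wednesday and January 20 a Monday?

8

Check each year's weekday for 24 December and January 20:
  1800: Wed/Mon ✓  1801: Thu/Tue  1802: Fri/Wed  1803: Sat/Thu  1804: Mon/Fri  1805: Tue/Sun  1806: Wed/Mon ✓  1807: Thu/Tue  1808: Sat/Wed  1809: Sun/Fri  1810: Mon/Sat  1811: Tue/Sun  1812: Thu/Mon  1813: Fri/Wed  …(41 more)…  1855: Mon/Sat  1856: Wed/Sun  1857: Thu/Tue  1858: Fri/Wed  1859: Sat/Thu  1860: Mon/Fri  1861: Tue/Sun  1862: Wed/Mon ✓  1863: Thu/Tue  1864: Sat/Wed  1865: Sun/Fri  1866: Mon/Sat  1867: Tue/Sun  1868: Thu/Mon
Both conditions hold in: 1800, 1806, 1817, 1823, 1834, 1845, 1851, 1862 — 8.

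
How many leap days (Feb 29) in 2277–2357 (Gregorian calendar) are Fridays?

Leap years in 2277–2357: 19 of them.
Feb 29 weekday advances by 5 (mod 7) from one leap year to the next four years later (or differs when a century non-leap intervenes).
Leap-day weekdays: 2280:Sun 2284:Fri✓ 2288:Wed 2292:Mon 2296:Sat 2304:Mon 2308:Sat 2312:Thu 2316:Tue 2320:Sun 2324:Fri✓ 2328:Wed 2332:Mon 2336:Sat 2340:Thu 2344:Tue 2348:Sun 2352:Fri✓ 2356:Wed
Friday: 2284, 2324, 2352 → 3.

3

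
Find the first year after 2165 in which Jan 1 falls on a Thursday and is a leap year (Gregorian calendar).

Jan 1 advances by 2 weekdays after a leap year and by 1 after a common year.
2165: Jan 1 is Tuesday.
2166: Wednesday
2167: Thursday
2168: Friday (leap)
2169: Sunday
2170: Monday
2171: Tuesday
2172: Wednesday (leap)
2173: Friday
2174: Saturday
2175: Sunday
2176: Monday (leap)
2177: Wednesday
2178: Thursday
2179: Friday
2180: Saturday (leap)
2181: Monday
2182: Tuesday
2183: Wednesday
2184: Thursday (leap)
2184 begins on a Thursday and is a leap year.

2184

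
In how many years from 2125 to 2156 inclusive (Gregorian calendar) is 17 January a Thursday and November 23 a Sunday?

Check each year's weekday for 17 January and November 23:
  2125: Wed/Fri  2126: Thu/Sat  2127: Fri/Sun  2128: Sat/Tue  2129: Mon/Wed  2130: Tue/Thu  2131: Wed/Fri  2132: Thu/Sun ✓  2133: Sat/Mon  2134: Sun/Tue  2135: Mon/Wed  2136: Tue/Fri  2137: Thu/Sat  2138: Fri/Sun  …(4 more)…  2143: Thu/Sat  2144: Fri/Mon  2145: Sun/Tue  2146: Mon/Wed  2147: Tue/Thu  2148: Wed/Sat  2149: Fri/Sun  2150: Sat/Mon  2151: Sun/Tue  2152: Mon/Thu  2153: Wed/Fri  2154: Thu/Sat  2155: Fri/Sun  2156: Sat/Tue
Both conditions hold in: 2132 — 1.

1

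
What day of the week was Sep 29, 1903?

January 1, 1903 is a Thursday.
September 29 is day 272 of the year, i.e. 271 days after Jan 1.
271 mod 7 = 5, so advance 5 weekdays from Thursday: Tuesday.

Tuesday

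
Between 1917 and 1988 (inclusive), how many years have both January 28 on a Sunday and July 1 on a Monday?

Check each year's weekday for January 28 and July 1:
  1917: Sun/Sun  1918: Mon/Mon  1919: Tue/Tue  1920: Wed/Thu  1921: Fri/Fri  1922: Sat/Sat  1923: Sun/Sun  1924: Mon/Tue  1925: Wed/Wed  1926: Thu/Thu  1927: Fri/Fri  1928: Sat/Sun  1929: Mon/Mon  1930: Tue/Tue  …(44 more)…  1975: Tue/Tue  1976: Wed/Thu  1977: Fri/Fri  1978: Sat/Sat  1979: Sun/Sun  1980: Mon/Tue  1981: Wed/Wed  1982: Thu/Thu  1983: Fri/Fri  1984: Sat/Sun  1985: Mon/Mon  1986: Tue/Tue  1987: Wed/Wed  1988: Thu/Fri
Both conditions hold in: 1940, 1968 — 2.

2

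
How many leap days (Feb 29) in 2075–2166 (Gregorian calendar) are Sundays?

3

Leap years in 2075–2166: 22 of them.
Feb 29 weekday advances by 5 (mod 7) from one leap year to the next four years later (or differs when a century non-leap intervenes).
Leap-day weekdays: 2076:Sat 2080:Thu 2084:Tue 2088:Sun✓ 2092:Fri 2096:Wed 2104:Fri 2108:Wed 2112:Mon 2116:Sat 2120:Thu 2124:Tue 2128:Sun✓ 2132:Fri 2136:Wed 2140:Mon 2144:Sat 2148:Thu 2152:Tue 2156:Sun✓ 2160:Fri 2164:Wed
Sunday: 2088, 2128, 2156 → 3.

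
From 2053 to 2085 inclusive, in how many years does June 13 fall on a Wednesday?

5

Track June 13's weekday year by year (advancing +1, or +2 across a Feb 29):
  2053: Fri  2054: Sat (+1)  2055: Sun (+1)  2056: Tue (+2)  2057: Wed (+1) ✓
  2058: Thu (+1)  2059: Fri (+1)  2060: Sun (+2)  2061: Mon (+1)  2062: Tue (+1)
  2063: Wed (+1) ✓  2064: Fri (+2)  2065: Sat (+1)  2066: Sun (+1)  … (5 more years) …
  2072: Mon (+2)  2073: Tue (+1)  2074: Wed (+1) ✓  2075: Thu (+1)  2076: Sat (+2)
  2077: Sun (+1)  2078: Mon (+1)  2079: Tue (+1)  2080: Thu (+2)  2081: Fri (+1)
  2082: Sat (+1)  2083: Sun (+1)  2084: Tue (+2)  2085: Wed (+1) ✓
Wednesday years: 2057, 2063, 2068, 2074, 2085 — 5 in total.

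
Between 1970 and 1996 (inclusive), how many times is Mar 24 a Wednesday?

Track Mar 24's weekday year by year (advancing +1, or +2 across a Feb 29):
  1970: Tue  1971: Wed (+1) ✓  1972: Fri (+2)  1973: Sat (+1)  1974: Sun (+1)
  1975: Mon (+1)  1976: Wed (+2) ✓  1977: Thu (+1)  1978: Fri (+1)  1979: Sat (+1)
  1980: Mon (+2)  1981: Tue (+1)  1982: Wed (+1) ✓  1983: Thu (+1)  1984: Sat (+2)
  1985: Sun (+1)  1986: Mon (+1)  1987: Tue (+1)  1988: Thu (+2)  1989: Fri (+1)
  1990: Sat (+1)  1991: Sun (+1)  1992: Tue (+2)  1993: Wed (+1) ✓  1994: Thu (+1)
  1995: Fri (+1)  1996: Sun (+2)
Wednesday years: 1971, 1976, 1982, 1993 — 4 in total.

4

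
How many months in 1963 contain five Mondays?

4

A month of length L has five Mondays iff its first Monday is on day ≤ L−28 (so day 1–3 in a 31-day month, 1–2 in a 30-day month, day 1 in a leap February).
Checking each month of 1963: Jan starts Tue (31d); Feb starts Fri (28d); Mar starts Fri (31d); Apr starts Mon (30d) ✓; May starts Wed (31d); Jun starts Sat (30d); Jul starts Mon (31d) ✓; Aug starts Thu (31d); Sep starts Sun (30d) ✓; Oct starts Tue (31d); Nov starts Fri (30d); Dec starts Sun (31d) ✓.
Five-Monday months: April, July, September, December → 4.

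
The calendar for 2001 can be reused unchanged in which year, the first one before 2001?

Two years share a calendar iff Jan 1 falls on the same weekday and both are leap or both are common. 2001: Jan 1 is Monday, common year.
2000: Jan 1 Saturday, leap
1999: Jan 1 Friday, common
1998: Jan 1 Thursday, common
1997: Jan 1 Wednesday, common
1996: Jan 1 Monday, leap
1995: Jan 1 Sunday, common
1994: Jan 1 Saturday, common
1993: Jan 1 Friday, common
1992: Jan 1 Wednesday, leap
1991: Jan 1 Tuesday, common
1990: Jan 1 Monday, common
1990 matches on both conditions.

1990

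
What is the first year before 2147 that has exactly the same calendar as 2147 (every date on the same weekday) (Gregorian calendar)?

2141

Two years share a calendar iff Jan 1 falls on the same weekday and both are leap or both are common. 2147: Jan 1 is Sunday, common year.
2146: Jan 1 Saturday, common
2145: Jan 1 Friday, common
2144: Jan 1 Wednesday, leap
2143: Jan 1 Tuesday, common
2142: Jan 1 Monday, common
2141: Jan 1 Sunday, common
2141 matches on both conditions.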